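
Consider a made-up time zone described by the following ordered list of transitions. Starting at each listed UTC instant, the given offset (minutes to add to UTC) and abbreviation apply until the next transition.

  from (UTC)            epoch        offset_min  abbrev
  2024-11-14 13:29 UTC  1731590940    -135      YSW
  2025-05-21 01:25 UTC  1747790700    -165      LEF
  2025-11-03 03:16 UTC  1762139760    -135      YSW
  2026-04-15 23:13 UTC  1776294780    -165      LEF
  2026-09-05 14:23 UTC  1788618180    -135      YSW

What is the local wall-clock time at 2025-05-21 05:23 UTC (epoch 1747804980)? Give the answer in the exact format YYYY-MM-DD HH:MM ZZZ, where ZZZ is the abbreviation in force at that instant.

Query: 2025-05-21 05:23 UTC
Rule 2/5 (LEF, -02:45): 2025-05-21 01:25 UTC ≤ query < 2025-11-03 03:16 UTC
5·60 + 23 - 165 = 158 min
158 = 0·1440 + 158; 158 = 2·60 + 38 → 02:38, same day
→ 2025-05-21 02:38 LEF

2025-05-21 02:38 LEF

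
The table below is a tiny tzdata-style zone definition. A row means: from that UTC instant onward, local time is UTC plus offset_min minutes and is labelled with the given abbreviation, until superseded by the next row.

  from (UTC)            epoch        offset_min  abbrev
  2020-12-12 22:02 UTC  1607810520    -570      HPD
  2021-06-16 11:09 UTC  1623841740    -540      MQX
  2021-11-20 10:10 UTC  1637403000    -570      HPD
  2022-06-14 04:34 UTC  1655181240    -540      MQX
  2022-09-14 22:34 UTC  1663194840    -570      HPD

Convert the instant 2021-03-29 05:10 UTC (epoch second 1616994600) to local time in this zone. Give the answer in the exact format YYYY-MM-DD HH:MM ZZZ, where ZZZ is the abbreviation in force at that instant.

Query: 2021-03-29 05:10 UTC
Rule 1/5 (HPD, -09:30): 2020-12-12 22:02 UTC ≤ query < 2021-06-16 11:09 UTC
5·60 + 10 - 570 = -260 min
-260 = -1·1440 + 1180; 1180 = 19·60 + 40 → 19:40, 2021-03-29 - 1 day = 2021-03-28
→ 2021-03-28 19:40 HPD

2021-03-28 19:40 HPD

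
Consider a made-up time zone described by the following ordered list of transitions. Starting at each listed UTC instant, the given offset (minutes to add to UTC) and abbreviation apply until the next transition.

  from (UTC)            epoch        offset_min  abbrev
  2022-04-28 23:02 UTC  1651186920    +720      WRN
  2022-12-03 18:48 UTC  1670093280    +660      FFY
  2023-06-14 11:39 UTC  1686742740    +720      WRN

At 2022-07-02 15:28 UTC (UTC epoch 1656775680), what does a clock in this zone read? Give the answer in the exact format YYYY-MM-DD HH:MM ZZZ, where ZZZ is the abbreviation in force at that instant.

Query: 2022-07-02 15:28 UTC
Rule 1/3 (WRN, +12:00): 2022-04-28 23:02 UTC ≤ query < 2022-12-03 18:48 UTC
15·60 + 28 + 720 = 1648 min
1648 = 1·1440 + 208; 208 = 3·60 + 28 → 03:28, 2022-07-02 + 1 day = 2022-07-03
→ 2022-07-03 03:28 WRN

2022-07-03 03:28 WRN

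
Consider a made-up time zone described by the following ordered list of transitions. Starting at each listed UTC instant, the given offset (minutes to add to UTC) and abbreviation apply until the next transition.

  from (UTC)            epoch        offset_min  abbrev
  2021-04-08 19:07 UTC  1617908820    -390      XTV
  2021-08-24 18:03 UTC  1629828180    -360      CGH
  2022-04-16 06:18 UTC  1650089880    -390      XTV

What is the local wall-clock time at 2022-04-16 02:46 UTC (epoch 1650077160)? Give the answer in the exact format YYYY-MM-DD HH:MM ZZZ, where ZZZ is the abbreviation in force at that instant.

Query: 2022-04-16 02:46 UTC
Rule 2/3 (CGH, -06:00): 2021-08-24 18:03 UTC ≤ query < 2022-04-16 06:18 UTC
2·60 + 46 - 360 = -194 min
-194 = -1·1440 + 1246; 1246 = 20·60 + 46 → 20:46, 2022-04-16 - 1 day = 2022-04-15
→ 2022-04-15 20:46 CGH

2022-04-15 20:46 CGH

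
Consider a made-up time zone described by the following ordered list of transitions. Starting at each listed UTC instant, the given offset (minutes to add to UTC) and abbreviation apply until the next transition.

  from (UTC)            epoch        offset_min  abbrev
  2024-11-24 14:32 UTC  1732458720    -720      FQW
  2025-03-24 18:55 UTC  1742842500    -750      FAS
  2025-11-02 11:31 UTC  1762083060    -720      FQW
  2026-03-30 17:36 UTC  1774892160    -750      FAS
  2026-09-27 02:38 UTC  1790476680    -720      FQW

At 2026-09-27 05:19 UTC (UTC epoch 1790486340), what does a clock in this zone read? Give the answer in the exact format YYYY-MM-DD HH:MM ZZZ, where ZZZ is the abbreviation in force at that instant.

Query: 2026-09-27 05:19 UTC
Rule 5/5 (FQW, -12:00): 2026-09-27 02:38 UTC ≤ query < +∞
5·60 + 19 - 720 = -401 min
-401 = -1·1440 + 1039; 1039 = 17·60 + 19 → 17:19, 2026-09-27 - 1 day = 2026-09-26
→ 2026-09-26 17:19 FQW

2026-09-26 17:19 FQW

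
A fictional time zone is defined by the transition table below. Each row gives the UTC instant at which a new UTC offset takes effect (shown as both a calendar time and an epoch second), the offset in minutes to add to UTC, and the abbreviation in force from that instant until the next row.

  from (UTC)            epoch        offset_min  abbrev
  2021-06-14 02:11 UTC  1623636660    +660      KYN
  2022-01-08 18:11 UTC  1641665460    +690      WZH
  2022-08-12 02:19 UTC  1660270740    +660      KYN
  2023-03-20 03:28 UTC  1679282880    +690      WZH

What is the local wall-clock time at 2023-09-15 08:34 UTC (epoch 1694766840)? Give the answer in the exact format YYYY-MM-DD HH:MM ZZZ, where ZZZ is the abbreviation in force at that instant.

Query: 2023-09-15 08:34 UTC
Rule 4/4 (WZH, +11:30): 2023-03-20 03:28 UTC ≤ query < +∞
8·60 + 34 + 690 = 1204 min
1204 = 0·1440 + 1204; 1204 = 20·60 + 4 → 20:04, same day
→ 2023-09-15 20:04 WZH

2023-09-15 20:04 WZH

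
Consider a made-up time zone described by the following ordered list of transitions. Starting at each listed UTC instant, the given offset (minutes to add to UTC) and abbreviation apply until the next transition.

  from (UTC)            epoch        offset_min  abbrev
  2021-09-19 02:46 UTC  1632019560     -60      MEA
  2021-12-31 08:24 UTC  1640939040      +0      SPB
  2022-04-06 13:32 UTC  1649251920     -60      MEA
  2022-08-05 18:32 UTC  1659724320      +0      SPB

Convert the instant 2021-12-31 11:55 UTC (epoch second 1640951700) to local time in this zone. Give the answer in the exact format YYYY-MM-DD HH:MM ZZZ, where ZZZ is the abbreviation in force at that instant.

2021-12-31 11:55 SPB

Query: 2021-12-31 11:55 UTC
Rule 2/4 (SPB, +00:00): 2021-12-31 08:24 UTC ≤ query < 2022-04-06 13:32 UTC
11·60 + 55 + 0 = 715 min
715 = 0·1440 + 715; 715 = 11·60 + 55 → 11:55, same day
→ 2021-12-31 11:55 SPB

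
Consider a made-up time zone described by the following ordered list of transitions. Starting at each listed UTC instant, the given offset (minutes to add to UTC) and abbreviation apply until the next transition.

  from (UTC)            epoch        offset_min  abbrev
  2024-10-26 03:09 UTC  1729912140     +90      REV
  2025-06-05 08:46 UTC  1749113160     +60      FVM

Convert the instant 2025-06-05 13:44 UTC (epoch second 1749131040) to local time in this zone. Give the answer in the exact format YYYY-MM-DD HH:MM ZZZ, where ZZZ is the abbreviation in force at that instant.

2025-06-05 14:44 FVM

Query: 2025-06-05 13:44 UTC
Rule 2/2 (FVM, +01:00): 2025-06-05 08:46 UTC ≤ query < +∞
13·60 + 44 + 60 = 884 min
884 = 0·1440 + 884; 884 = 14·60 + 44 → 14:44, same day
→ 2025-06-05 14:44 FVM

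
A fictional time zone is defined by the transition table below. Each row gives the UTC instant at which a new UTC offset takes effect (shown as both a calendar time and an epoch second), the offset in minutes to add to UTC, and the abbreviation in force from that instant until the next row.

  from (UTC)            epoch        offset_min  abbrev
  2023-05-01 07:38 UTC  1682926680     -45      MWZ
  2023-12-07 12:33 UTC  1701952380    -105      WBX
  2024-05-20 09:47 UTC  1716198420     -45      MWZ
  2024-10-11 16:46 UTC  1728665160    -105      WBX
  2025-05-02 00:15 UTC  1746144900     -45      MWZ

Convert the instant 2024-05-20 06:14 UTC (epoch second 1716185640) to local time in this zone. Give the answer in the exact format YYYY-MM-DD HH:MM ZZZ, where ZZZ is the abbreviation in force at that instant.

2024-05-20 04:29 WBX

Query: 2024-05-20 06:14 UTC
Rule 2/5 (WBX, -01:45): 2023-12-07 12:33 UTC ≤ query < 2024-05-20 09:47 UTC
6·60 + 14 - 105 = 269 min
269 = 0·1440 + 269; 269 = 4·60 + 29 → 04:29, same day
→ 2024-05-20 04:29 WBX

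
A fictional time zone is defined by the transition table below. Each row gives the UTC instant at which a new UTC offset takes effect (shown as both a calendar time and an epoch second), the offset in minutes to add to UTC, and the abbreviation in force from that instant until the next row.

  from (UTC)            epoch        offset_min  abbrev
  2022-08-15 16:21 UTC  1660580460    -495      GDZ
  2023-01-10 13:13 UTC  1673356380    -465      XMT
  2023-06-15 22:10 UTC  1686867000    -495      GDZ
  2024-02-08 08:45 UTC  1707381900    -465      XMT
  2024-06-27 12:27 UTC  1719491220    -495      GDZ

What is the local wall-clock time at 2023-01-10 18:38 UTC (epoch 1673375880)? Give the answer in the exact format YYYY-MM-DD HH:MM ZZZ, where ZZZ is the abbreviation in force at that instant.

2023-01-10 10:53 XMT

Query: 2023-01-10 18:38 UTC
Rule 2/5 (XMT, -07:45): 2023-01-10 13:13 UTC ≤ query < 2023-06-15 22:10 UTC
18·60 + 38 - 465 = 653 min
653 = 0·1440 + 653; 653 = 10·60 + 53 → 10:53, same day
→ 2023-01-10 10:53 XMT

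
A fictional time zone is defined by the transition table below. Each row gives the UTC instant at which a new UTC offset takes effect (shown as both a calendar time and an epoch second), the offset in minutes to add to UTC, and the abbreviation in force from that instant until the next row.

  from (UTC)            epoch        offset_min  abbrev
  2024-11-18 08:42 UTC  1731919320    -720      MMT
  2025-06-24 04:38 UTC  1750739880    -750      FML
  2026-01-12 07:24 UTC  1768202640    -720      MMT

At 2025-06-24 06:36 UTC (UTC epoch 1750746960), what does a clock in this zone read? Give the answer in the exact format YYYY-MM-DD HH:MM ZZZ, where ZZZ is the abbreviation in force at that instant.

2025-06-23 18:06 FML

Query: 2025-06-24 06:36 UTC
Rule 2/3 (FML, -12:30): 2025-06-24 04:38 UTC ≤ query < 2026-01-12 07:24 UTC
6·60 + 36 - 750 = -354 min
-354 = -1·1440 + 1086; 1086 = 18·60 + 6 → 18:06, 2025-06-24 - 1 day = 2025-06-23
→ 2025-06-23 18:06 FML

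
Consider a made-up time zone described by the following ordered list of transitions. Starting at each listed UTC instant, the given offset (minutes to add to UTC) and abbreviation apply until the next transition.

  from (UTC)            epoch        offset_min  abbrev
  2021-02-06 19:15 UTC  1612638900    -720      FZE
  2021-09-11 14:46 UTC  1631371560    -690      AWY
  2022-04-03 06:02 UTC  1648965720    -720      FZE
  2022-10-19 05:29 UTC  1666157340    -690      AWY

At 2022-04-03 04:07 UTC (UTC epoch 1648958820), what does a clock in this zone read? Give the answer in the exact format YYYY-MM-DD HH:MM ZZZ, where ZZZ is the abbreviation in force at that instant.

Query: 2022-04-03 04:07 UTC
Rule 2/4 (AWY, -11:30): 2021-09-11 14:46 UTC ≤ query < 2022-04-03 06:02 UTC
4·60 + 7 - 690 = -443 min
-443 = -1·1440 + 997; 997 = 16·60 + 37 → 16:37, 2022-04-03 - 1 day = 2022-04-02
→ 2022-04-02 16:37 AWY

2022-04-02 16:37 AWY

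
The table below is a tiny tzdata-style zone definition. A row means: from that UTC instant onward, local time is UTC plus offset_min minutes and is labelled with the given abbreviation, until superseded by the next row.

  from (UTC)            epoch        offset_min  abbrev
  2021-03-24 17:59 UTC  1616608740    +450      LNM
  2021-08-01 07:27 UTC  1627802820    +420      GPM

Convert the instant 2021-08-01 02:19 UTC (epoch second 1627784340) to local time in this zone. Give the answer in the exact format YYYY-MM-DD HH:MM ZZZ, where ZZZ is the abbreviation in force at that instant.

Query: 2021-08-01 02:19 UTC
Rule 1/2 (LNM, +07:30): 2021-03-24 17:59 UTC ≤ query < 2021-08-01 07:27 UTC
2·60 + 19 + 450 = 589 min
589 = 0·1440 + 589; 589 = 9·60 + 49 → 09:49, same day
→ 2021-08-01 09:49 LNM

2021-08-01 09:49 LNM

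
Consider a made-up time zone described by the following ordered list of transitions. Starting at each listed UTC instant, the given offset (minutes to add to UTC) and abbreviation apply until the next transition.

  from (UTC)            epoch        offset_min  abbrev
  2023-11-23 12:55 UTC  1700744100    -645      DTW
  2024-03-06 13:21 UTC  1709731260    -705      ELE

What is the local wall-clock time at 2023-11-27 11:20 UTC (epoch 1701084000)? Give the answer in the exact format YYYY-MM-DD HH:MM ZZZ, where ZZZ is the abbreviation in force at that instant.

Query: 2023-11-27 11:20 UTC
Rule 1/2 (DTW, -10:45): 2023-11-23 12:55 UTC ≤ query < 2024-03-06 13:21 UTC
11·60 + 20 - 645 = 35 min
35 = 0·1440 + 35; 35 = 0·60 + 35 → 00:35, same day
→ 2023-11-27 00:35 DTW

2023-11-27 00:35 DTW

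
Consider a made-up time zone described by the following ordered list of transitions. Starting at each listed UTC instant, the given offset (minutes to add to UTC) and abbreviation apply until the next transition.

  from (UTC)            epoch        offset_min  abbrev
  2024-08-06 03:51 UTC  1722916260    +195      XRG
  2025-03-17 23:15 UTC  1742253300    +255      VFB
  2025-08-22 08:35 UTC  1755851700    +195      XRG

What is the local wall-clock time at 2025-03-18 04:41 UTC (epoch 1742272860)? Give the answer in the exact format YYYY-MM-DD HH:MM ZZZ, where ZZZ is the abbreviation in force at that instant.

Query: 2025-03-18 04:41 UTC
Rule 2/3 (VFB, +04:15): 2025-03-17 23:15 UTC ≤ query < 2025-08-22 08:35 UTC
4·60 + 41 + 255 = 536 min
536 = 0·1440 + 536; 536 = 8·60 + 56 → 08:56, same day
→ 2025-03-18 08:56 VFB

2025-03-18 08:56 VFB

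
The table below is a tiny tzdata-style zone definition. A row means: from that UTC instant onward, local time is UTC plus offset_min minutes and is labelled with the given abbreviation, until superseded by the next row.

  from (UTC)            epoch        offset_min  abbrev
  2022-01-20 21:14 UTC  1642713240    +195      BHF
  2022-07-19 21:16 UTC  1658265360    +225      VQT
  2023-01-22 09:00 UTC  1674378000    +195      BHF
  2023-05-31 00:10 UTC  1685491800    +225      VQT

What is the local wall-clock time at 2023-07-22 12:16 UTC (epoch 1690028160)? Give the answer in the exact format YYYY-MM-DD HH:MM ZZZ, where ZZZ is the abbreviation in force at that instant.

2023-07-22 16:01 VQT

Query: 2023-07-22 12:16 UTC
Rule 4/4 (VQT, +03:45): 2023-05-31 00:10 UTC ≤ query < +∞
12·60 + 16 + 225 = 961 min
961 = 0·1440 + 961; 961 = 16·60 + 1 → 16:01, same day
→ 2023-07-22 16:01 VQT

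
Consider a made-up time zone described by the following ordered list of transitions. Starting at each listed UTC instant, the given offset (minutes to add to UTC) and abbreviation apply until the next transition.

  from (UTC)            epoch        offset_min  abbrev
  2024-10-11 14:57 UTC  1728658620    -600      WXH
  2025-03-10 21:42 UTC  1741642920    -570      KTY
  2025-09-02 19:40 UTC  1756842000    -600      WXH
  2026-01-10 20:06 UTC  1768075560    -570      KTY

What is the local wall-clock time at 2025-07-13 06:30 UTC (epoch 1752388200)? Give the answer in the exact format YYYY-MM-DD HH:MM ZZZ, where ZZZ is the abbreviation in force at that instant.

2025-07-12 21:00 KTY

Query: 2025-07-13 06:30 UTC
Rule 2/4 (KTY, -09:30): 2025-03-10 21:42 UTC ≤ query < 2025-09-02 19:40 UTC
6·60 + 30 - 570 = -180 min
-180 = -1·1440 + 1260; 1260 = 21·60 + 0 → 21:00, 2025-07-13 - 1 day = 2025-07-12
→ 2025-07-12 21:00 KTY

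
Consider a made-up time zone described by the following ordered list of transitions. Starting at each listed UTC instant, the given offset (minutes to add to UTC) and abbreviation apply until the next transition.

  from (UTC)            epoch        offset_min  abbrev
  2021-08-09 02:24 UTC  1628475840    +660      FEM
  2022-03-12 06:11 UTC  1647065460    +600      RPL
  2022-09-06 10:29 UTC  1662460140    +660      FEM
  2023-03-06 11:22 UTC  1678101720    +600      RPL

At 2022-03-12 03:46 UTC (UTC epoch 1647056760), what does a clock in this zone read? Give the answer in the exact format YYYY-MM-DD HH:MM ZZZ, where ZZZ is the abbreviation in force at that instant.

2022-03-12 14:46 FEM

Query: 2022-03-12 03:46 UTC
Rule 1/4 (FEM, +11:00): 2021-08-09 02:24 UTC ≤ query < 2022-03-12 06:11 UTC
3·60 + 46 + 660 = 886 min
886 = 0·1440 + 886; 886 = 14·60 + 46 → 14:46, same day
→ 2022-03-12 14:46 FEM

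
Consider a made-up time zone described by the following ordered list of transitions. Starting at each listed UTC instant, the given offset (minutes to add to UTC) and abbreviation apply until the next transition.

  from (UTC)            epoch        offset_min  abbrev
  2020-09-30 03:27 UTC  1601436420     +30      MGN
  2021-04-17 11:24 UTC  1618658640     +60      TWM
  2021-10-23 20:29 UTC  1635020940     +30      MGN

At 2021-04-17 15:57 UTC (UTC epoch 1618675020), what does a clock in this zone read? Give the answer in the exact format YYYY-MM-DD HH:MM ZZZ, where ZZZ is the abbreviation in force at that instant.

2021-04-17 16:57 TWM

Query: 2021-04-17 15:57 UTC
Rule 2/3 (TWM, +01:00): 2021-04-17 11:24 UTC ≤ query < 2021-10-23 20:29 UTC
15·60 + 57 + 60 = 1017 min
1017 = 0·1440 + 1017; 1017 = 16·60 + 57 → 16:57, same day
→ 2021-04-17 16:57 TWM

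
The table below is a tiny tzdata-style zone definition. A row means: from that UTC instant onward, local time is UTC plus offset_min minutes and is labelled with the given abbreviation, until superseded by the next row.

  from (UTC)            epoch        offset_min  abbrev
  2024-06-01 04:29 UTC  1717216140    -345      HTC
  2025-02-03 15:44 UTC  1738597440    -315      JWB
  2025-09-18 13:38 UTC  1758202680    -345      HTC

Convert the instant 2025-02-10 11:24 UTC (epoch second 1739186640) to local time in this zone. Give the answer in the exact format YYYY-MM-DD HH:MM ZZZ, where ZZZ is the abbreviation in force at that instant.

2025-02-10 06:09 JWB

Query: 2025-02-10 11:24 UTC
Rule 2/3 (JWB, -05:15): 2025-02-03 15:44 UTC ≤ query < 2025-09-18 13:38 UTC
11·60 + 24 - 315 = 369 min
369 = 0·1440 + 369; 369 = 6·60 + 9 → 06:09, same day
→ 2025-02-10 06:09 JWB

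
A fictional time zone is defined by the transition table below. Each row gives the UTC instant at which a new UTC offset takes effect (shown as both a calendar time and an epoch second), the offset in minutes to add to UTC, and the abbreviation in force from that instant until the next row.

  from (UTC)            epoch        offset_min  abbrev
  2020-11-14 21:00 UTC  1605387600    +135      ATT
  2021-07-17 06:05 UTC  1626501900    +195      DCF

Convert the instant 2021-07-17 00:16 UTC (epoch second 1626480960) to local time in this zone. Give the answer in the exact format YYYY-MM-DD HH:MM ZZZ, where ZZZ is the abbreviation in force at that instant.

2021-07-17 02:31 ATT

Query: 2021-07-17 00:16 UTC
Rule 1/2 (ATT, +02:15): 2020-11-14 21:00 UTC ≤ query < 2021-07-17 06:05 UTC
0·60 + 16 + 135 = 151 min
151 = 0·1440 + 151; 151 = 2·60 + 31 → 02:31, same day
→ 2021-07-17 02:31 ATT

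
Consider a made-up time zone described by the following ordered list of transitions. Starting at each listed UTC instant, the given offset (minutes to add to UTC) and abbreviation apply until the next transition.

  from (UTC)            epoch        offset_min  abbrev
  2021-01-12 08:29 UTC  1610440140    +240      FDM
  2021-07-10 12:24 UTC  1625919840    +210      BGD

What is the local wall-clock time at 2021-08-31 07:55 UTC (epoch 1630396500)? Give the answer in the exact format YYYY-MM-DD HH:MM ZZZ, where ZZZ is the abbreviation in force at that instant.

Query: 2021-08-31 07:55 UTC
Rule 2/2 (BGD, +03:30): 2021-07-10 12:24 UTC ≤ query < +∞
7·60 + 55 + 210 = 685 min
685 = 0·1440 + 685; 685 = 11·60 + 25 → 11:25, same day
→ 2021-08-31 11:25 BGD

2021-08-31 11:25 BGD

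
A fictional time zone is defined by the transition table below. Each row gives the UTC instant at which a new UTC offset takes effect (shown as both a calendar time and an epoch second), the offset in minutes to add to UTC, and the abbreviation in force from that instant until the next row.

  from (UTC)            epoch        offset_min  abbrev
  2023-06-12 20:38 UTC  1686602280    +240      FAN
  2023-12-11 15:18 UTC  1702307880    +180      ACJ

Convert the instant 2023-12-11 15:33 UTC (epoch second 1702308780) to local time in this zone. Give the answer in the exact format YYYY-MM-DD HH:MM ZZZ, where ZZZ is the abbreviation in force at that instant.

Query: 2023-12-11 15:33 UTC
Rule 2/2 (ACJ, +03:00): 2023-12-11 15:18 UTC ≤ query < +∞
15·60 + 33 + 180 = 1113 min
1113 = 0·1440 + 1113; 1113 = 18·60 + 33 → 18:33, same day
→ 2023-12-11 18:33 ACJ

2023-12-11 18:33 ACJ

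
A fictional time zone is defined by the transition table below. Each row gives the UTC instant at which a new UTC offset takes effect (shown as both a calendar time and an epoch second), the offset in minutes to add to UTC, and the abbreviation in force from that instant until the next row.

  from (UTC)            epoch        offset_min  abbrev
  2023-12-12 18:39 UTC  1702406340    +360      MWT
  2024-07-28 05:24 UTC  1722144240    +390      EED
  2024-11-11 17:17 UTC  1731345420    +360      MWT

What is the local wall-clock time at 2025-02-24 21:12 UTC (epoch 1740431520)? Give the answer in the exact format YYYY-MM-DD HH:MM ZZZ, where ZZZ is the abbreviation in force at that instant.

Query: 2025-02-24 21:12 UTC
Rule 3/3 (MWT, +06:00): 2024-11-11 17:17 UTC ≤ query < +∞
21·60 + 12 + 360 = 1632 min
1632 = 1·1440 + 192; 192 = 3·60 + 12 → 03:12, 2025-02-24 + 1 day = 2025-02-25
→ 2025-02-25 03:12 MWT

2025-02-25 03:12 MWT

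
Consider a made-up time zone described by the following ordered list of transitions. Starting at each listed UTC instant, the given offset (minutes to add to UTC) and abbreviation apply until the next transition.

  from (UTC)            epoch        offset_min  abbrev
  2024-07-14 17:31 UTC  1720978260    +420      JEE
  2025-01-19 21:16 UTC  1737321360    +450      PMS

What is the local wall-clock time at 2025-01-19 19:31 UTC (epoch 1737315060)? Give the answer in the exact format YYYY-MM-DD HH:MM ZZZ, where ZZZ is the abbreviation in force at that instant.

2025-01-20 02:31 JEE

Query: 2025-01-19 19:31 UTC
Rule 1/2 (JEE, +07:00): 2024-07-14 17:31 UTC ≤ query < 2025-01-19 21:16 UTC
19·60 + 31 + 420 = 1591 min
1591 = 1·1440 + 151; 151 = 2·60 + 31 → 02:31, 2025-01-19 + 1 day = 2025-01-20
→ 2025-01-20 02:31 JEE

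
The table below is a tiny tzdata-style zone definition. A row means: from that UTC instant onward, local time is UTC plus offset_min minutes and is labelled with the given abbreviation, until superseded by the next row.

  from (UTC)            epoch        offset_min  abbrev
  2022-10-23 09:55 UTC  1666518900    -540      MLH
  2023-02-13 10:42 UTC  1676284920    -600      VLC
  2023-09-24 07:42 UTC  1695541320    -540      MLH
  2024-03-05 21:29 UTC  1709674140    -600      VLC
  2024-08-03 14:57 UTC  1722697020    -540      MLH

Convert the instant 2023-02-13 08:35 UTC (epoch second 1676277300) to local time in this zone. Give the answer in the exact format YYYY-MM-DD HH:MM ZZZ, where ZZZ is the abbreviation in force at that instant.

Query: 2023-02-13 08:35 UTC
Rule 1/5 (MLH, -09:00): 2022-10-23 09:55 UTC ≤ query < 2023-02-13 10:42 UTC
8·60 + 35 - 540 = -25 min
-25 = -1·1440 + 1415; 1415 = 23·60 + 35 → 23:35, 2023-02-13 - 1 day = 2023-02-12
→ 2023-02-12 23:35 MLH

2023-02-12 23:35 MLH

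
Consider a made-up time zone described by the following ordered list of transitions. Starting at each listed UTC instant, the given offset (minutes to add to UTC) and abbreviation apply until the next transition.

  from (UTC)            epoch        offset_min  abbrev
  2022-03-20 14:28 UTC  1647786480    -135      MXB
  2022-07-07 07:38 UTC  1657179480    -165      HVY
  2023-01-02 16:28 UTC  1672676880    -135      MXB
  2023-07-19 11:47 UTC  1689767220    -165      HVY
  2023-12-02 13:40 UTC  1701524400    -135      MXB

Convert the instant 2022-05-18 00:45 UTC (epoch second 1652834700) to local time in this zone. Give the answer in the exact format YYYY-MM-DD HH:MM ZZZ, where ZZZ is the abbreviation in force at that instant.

2022-05-17 22:30 MXB

Query: 2022-05-18 00:45 UTC
Rule 1/5 (MXB, -02:15): 2022-03-20 14:28 UTC ≤ query < 2022-07-07 07:38 UTC
0·60 + 45 - 135 = -90 min
-90 = -1·1440 + 1350; 1350 = 22·60 + 30 → 22:30, 2022-05-18 - 1 day = 2022-05-17
→ 2022-05-17 22:30 MXB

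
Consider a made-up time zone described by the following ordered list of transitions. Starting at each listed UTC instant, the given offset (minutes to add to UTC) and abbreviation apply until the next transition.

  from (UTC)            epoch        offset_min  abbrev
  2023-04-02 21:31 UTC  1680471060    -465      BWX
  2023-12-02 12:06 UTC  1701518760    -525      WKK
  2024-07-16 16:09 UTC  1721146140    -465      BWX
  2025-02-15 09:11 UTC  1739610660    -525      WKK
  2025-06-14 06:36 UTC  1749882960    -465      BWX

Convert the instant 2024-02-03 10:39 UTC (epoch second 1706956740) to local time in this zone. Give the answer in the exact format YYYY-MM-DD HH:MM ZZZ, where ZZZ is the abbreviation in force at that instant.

Query: 2024-02-03 10:39 UTC
Rule 2/5 (WKK, -08:45): 2023-12-02 12:06 UTC ≤ query < 2024-07-16 16:09 UTC
10·60 + 39 - 525 = 114 min
114 = 0·1440 + 114; 114 = 1·60 + 54 → 01:54, same day
→ 2024-02-03 01:54 WKK

2024-02-03 01:54 WKK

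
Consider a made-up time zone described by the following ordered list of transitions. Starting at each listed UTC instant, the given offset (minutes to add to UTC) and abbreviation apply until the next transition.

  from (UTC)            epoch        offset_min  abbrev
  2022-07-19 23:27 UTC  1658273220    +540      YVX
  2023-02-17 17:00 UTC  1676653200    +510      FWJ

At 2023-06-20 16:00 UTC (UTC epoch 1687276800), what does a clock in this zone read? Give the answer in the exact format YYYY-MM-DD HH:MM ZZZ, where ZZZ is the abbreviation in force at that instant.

2023-06-21 00:30 FWJ

Query: 2023-06-20 16:00 UTC
Rule 2/2 (FWJ, +08:30): 2023-02-17 17:00 UTC ≤ query < +∞
16·60 + 0 + 510 = 1470 min
1470 = 1·1440 + 30; 30 = 0·60 + 30 → 00:30, 2023-06-20 + 1 day = 2023-06-21
→ 2023-06-21 00:30 FWJ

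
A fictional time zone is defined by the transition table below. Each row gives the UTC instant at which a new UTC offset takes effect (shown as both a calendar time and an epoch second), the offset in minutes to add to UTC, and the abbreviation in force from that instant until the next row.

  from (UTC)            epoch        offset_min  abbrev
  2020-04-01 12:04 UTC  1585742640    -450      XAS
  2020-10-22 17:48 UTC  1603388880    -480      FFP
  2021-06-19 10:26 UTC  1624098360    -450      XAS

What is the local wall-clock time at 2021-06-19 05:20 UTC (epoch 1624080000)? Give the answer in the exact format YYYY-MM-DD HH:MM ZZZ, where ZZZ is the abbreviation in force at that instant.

Query: 2021-06-19 05:20 UTC
Rule 2/3 (FFP, -08:00): 2020-10-22 17:48 UTC ≤ query < 2021-06-19 10:26 UTC
5·60 + 20 - 480 = -160 min
-160 = -1·1440 + 1280; 1280 = 21·60 + 20 → 21:20, 2021-06-19 - 1 day = 2021-06-18
→ 2021-06-18 21:20 FFP

2021-06-18 21:20 FFP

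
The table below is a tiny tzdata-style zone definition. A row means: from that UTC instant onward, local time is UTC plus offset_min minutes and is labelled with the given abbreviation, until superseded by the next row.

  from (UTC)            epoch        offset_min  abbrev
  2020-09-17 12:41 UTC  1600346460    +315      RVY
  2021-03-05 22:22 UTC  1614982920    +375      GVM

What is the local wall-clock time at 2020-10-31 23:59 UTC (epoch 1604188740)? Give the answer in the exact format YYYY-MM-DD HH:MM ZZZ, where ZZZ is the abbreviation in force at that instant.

Query: 2020-10-31 23:59 UTC
Rule 1/2 (RVY, +05:15): 2020-09-17 12:41 UTC ≤ query < 2021-03-05 22:22 UTC
23·60 + 59 + 315 = 1754 min
1754 = 1·1440 + 314; 314 = 5·60 + 14 → 05:14, 2020-10-31 + 1 day = 2020-11-01
→ 2020-11-01 05:14 RVY

2020-11-01 05:14 RVY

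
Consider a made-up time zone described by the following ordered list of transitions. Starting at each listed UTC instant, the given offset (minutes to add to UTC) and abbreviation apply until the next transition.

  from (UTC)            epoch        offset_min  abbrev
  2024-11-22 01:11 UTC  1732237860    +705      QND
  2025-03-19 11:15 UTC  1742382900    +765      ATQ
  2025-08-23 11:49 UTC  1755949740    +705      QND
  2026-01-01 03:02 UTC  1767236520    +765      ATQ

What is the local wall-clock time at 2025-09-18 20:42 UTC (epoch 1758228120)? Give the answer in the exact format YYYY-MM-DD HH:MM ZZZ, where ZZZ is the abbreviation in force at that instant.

Query: 2025-09-18 20:42 UTC
Rule 3/4 (QND, +11:45): 2025-08-23 11:49 UTC ≤ query < 2026-01-01 03:02 UTC
20·60 + 42 + 705 = 1947 min
1947 = 1·1440 + 507; 507 = 8·60 + 27 → 08:27, 2025-09-18 + 1 day = 2025-09-19
→ 2025-09-19 08:27 QND

2025-09-19 08:27 QND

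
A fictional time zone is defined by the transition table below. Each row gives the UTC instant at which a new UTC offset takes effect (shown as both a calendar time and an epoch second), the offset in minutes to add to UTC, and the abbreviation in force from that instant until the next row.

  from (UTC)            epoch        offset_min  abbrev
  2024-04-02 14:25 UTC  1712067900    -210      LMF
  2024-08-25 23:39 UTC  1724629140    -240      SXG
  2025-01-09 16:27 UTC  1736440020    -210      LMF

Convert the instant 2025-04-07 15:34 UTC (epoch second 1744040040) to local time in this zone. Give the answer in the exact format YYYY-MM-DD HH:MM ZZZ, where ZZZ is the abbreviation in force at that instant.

2025-04-07 12:04 LMF

Query: 2025-04-07 15:34 UTC
Rule 3/3 (LMF, -03:30): 2025-01-09 16:27 UTC ≤ query < +∞
15·60 + 34 - 210 = 724 min
724 = 0·1440 + 724; 724 = 12·60 + 4 → 12:04, same day
→ 2025-04-07 12:04 LMF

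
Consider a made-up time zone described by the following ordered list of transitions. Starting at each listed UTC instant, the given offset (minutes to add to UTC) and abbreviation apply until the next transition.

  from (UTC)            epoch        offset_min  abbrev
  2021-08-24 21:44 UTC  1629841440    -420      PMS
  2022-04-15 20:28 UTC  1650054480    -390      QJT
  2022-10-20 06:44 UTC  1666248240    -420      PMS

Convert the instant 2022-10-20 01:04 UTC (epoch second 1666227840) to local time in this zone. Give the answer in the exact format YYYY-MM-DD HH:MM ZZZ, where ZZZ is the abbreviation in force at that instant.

2022-10-19 18:34 QJT

Query: 2022-10-20 01:04 UTC
Rule 2/3 (QJT, -06:30): 2022-04-15 20:28 UTC ≤ query < 2022-10-20 06:44 UTC
1·60 + 4 - 390 = -326 min
-326 = -1·1440 + 1114; 1114 = 18·60 + 34 → 18:34, 2022-10-20 - 1 day = 2022-10-19
→ 2022-10-19 18:34 QJT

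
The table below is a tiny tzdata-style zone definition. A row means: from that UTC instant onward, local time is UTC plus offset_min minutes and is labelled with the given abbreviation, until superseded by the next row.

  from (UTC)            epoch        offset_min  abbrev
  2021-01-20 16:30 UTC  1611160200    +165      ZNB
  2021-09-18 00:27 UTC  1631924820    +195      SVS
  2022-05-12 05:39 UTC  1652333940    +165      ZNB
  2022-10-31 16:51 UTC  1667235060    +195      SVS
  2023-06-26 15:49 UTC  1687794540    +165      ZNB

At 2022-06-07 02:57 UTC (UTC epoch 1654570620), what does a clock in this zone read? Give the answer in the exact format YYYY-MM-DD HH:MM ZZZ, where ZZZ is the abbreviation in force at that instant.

2022-06-07 05:42 ZNB

Query: 2022-06-07 02:57 UTC
Rule 3/5 (ZNB, +02:45): 2022-05-12 05:39 UTC ≤ query < 2022-10-31 16:51 UTC
2·60 + 57 + 165 = 342 min
342 = 0·1440 + 342; 342 = 5·60 + 42 → 05:42, same day
→ 2022-06-07 05:42 ZNB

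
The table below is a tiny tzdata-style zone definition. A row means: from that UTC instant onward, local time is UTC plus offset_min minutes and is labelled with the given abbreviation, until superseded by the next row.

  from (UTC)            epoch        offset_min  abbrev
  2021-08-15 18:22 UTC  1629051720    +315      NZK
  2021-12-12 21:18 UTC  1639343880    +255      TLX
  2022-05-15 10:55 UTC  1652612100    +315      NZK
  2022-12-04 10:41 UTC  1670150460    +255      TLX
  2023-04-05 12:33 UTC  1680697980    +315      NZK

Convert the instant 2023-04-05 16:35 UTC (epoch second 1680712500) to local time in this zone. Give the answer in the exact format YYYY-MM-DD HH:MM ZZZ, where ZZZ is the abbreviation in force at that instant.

Query: 2023-04-05 16:35 UTC
Rule 5/5 (NZK, +05:15): 2023-04-05 12:33 UTC ≤ query < +∞
16·60 + 35 + 315 = 1310 min
1310 = 0·1440 + 1310; 1310 = 21·60 + 50 → 21:50, same day
→ 2023-04-05 21:50 NZK

2023-04-05 21:50 NZK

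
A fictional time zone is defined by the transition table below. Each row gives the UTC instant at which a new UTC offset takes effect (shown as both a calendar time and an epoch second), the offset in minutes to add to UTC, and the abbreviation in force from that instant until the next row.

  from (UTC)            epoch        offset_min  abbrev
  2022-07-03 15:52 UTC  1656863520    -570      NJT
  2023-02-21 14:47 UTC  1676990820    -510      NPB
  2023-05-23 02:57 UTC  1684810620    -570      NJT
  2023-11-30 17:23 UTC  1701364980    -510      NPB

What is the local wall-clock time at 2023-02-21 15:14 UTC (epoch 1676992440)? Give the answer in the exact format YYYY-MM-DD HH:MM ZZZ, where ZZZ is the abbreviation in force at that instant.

2023-02-21 06:44 NPB

Query: 2023-02-21 15:14 UTC
Rule 2/4 (NPB, -08:30): 2023-02-21 14:47 UTC ≤ query < 2023-05-23 02:57 UTC
15·60 + 14 - 510 = 404 min
404 = 0·1440 + 404; 404 = 6·60 + 44 → 06:44, same day
→ 2023-02-21 06:44 NPB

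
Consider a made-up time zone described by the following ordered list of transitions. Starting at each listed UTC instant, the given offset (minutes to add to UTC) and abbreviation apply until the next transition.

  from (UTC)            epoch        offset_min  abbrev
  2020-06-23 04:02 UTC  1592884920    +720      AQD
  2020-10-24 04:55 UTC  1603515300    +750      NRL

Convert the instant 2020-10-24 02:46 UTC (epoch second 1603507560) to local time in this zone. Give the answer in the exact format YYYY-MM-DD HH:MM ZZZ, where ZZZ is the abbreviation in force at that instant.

2020-10-24 14:46 AQD

Query: 2020-10-24 02:46 UTC
Rule 1/2 (AQD, +12:00): 2020-06-23 04:02 UTC ≤ query < 2020-10-24 04:55 UTC
2·60 + 46 + 720 = 886 min
886 = 0·1440 + 886; 886 = 14·60 + 46 → 14:46, same day
→ 2020-10-24 14:46 AQD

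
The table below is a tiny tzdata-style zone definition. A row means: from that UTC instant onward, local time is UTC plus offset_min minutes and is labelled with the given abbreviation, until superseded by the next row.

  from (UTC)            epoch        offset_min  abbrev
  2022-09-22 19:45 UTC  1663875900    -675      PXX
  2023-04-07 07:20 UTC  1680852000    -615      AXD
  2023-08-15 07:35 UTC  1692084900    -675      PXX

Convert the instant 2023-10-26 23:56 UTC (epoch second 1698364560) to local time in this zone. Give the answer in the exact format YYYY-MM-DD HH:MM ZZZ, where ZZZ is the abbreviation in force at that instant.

2023-10-26 12:41 PXX

Query: 2023-10-26 23:56 UTC
Rule 3/3 (PXX, -11:15): 2023-08-15 07:35 UTC ≤ query < +∞
23·60 + 56 - 675 = 761 min
761 = 0·1440 + 761; 761 = 12·60 + 41 → 12:41, same day
→ 2023-10-26 12:41 PXX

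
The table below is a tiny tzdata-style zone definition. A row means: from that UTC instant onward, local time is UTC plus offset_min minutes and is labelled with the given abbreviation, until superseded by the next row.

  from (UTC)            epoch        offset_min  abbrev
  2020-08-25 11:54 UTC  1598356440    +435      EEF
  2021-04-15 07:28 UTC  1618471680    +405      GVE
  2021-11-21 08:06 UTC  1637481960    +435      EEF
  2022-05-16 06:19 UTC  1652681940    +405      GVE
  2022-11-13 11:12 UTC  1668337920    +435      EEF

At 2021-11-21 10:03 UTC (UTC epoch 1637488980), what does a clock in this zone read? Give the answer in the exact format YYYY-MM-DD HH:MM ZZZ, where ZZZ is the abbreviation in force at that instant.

Query: 2021-11-21 10:03 UTC
Rule 3/5 (EEF, +07:15): 2021-11-21 08:06 UTC ≤ query < 2022-05-16 06:19 UTC
10·60 + 3 + 435 = 1038 min
1038 = 0·1440 + 1038; 1038 = 17·60 + 18 → 17:18, same day
→ 2021-11-21 17:18 EEF

2021-11-21 17:18 EEF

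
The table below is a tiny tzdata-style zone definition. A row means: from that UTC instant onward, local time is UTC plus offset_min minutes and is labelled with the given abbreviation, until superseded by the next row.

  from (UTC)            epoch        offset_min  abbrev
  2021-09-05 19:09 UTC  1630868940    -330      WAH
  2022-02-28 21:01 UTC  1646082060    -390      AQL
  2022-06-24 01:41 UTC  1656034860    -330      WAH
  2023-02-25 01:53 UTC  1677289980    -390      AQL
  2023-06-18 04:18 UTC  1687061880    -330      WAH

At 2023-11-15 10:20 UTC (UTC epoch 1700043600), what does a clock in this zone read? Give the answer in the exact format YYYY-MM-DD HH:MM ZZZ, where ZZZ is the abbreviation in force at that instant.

2023-11-15 04:50 WAH

Query: 2023-11-15 10:20 UTC
Rule 5/5 (WAH, -05:30): 2023-06-18 04:18 UTC ≤ query < +∞
10·60 + 20 - 330 = 290 min
290 = 0·1440 + 290; 290 = 4·60 + 50 → 04:50, same day
→ 2023-11-15 04:50 WAH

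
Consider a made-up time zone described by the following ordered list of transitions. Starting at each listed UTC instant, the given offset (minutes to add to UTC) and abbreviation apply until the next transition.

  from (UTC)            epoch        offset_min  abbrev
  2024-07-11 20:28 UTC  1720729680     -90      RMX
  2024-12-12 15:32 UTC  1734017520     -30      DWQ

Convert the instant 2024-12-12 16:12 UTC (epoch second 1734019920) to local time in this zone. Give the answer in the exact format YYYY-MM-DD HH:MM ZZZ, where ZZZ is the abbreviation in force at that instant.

2024-12-12 15:42 DWQ

Query: 2024-12-12 16:12 UTC
Rule 2/2 (DWQ, -00:30): 2024-12-12 15:32 UTC ≤ query < +∞
16·60 + 12 - 30 = 942 min
942 = 0·1440 + 942; 942 = 15·60 + 42 → 15:42, same day
→ 2024-12-12 15:42 DWQ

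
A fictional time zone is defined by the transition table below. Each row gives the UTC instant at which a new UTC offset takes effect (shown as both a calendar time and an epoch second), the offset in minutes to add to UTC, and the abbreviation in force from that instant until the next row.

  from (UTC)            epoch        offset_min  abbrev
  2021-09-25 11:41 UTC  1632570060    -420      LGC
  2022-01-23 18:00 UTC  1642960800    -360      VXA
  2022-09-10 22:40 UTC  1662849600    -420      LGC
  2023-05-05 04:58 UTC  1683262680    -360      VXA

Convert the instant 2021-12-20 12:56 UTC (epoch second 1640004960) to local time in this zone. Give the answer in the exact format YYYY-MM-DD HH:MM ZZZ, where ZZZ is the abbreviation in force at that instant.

Query: 2021-12-20 12:56 UTC
Rule 1/4 (LGC, -07:00): 2021-09-25 11:41 UTC ≤ query < 2022-01-23 18:00 UTC
12·60 + 56 - 420 = 356 min
356 = 0·1440 + 356; 356 = 5·60 + 56 → 05:56, same day
→ 2021-12-20 05:56 LGC

2021-12-20 05:56 LGC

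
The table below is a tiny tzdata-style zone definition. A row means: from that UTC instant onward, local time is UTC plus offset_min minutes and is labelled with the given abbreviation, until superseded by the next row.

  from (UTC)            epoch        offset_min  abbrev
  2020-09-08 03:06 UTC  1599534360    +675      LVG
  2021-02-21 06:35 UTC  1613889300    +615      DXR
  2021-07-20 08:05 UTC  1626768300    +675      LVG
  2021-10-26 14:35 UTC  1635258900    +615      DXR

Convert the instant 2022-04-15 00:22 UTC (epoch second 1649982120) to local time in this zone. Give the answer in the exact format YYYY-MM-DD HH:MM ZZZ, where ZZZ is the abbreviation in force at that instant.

Query: 2022-04-15 00:22 UTC
Rule 4/4 (DXR, +10:15): 2021-10-26 14:35 UTC ≤ query < +∞
0·60 + 22 + 615 = 637 min
637 = 0·1440 + 637; 637 = 10·60 + 37 → 10:37, same day
→ 2022-04-15 10:37 DXR

2022-04-15 10:37 DXR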